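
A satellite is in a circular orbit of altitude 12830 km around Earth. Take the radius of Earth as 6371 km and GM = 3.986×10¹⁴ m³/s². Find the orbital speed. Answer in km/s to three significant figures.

v ≈ 4.56 km/s

r = 6371 + 12830 = 19201 km = 1.9201×10⁷ m.
For a circular orbit v = √(μ/r) = √(3.986×10¹⁴ / 1.920×10⁷) = √(2.076×10⁷) = 4556 m/s.
That is 4.556 km/s.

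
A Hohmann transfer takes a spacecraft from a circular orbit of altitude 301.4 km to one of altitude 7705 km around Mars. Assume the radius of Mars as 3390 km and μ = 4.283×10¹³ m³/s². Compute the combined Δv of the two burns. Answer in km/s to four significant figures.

r₁ = 3390 + 301.4 = 3691.4 km = 3.6914×10⁶ m.
r₂ = 3390 + 7705 = 11095 km = 1.1095×10⁷ m.
Transfer ellipse a_t = (r₁ + r₂)/2 = 7.393×10⁶ m.
At r₁: circular v_c1 = √(μ/r₁) = 3406 m/s; transfer-periapsis v_p = √[μ(2/r₁ − 1/a_t)] = 4173 m/s.
Δv₁ = v_p − v_c1 = 766.5 m/s.
At r₂: circular v_c2 = √(μ/r₂) = 1965 m/s; transfer-apoapsis v_a = √[μ(2/r₂ − 1/a_t)] = 1388 m/s.
Δv₂ = v_c2 − v_a = 576.4 m/s.
Total Δv = Δv₁ + Δv₂ = 1343 m/s = 1.343 km/s.

Δv_total ≈ 1.343 km/s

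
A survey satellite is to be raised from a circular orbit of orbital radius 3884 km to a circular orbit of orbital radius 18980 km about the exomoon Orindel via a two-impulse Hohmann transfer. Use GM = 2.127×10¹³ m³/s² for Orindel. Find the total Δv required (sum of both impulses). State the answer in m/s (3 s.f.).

Δv_total ≈ 1120 m/s

r₁ = 3884 km = 3.884×10⁶ m.
r₂ = 18980 km = 1.898×10⁷ m.
Transfer ellipse a_t = (r₁ + r₂)/2 = 1.143×10⁷ m.
At r₁: circular v_c1 = √(μ/r₁) = 2340 m/s; transfer-periapsis v_p = √[μ(2/r₁ − 1/a_t)] = 3015 m/s.
Δv₁ = v_p − v_c1 = 675.2 m/s.
At r₂: circular v_c2 = √(μ/r₂) = 1059 m/s; transfer-apoapsis v_a = √[μ(2/r₂ − 1/a_t)] = 617.0 m/s.
Δv₂ = v_c2 − v_a = 441.6 m/s.
Total Δv = Δv₁ + Δv₂ = 1117 m/s.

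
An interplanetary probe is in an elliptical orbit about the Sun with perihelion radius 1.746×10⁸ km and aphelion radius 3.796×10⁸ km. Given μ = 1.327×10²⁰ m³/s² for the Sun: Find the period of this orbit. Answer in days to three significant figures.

Semi-major axis a = (r_p + r_a)/2 = (1.7460×10⁸ + 3.7960×10⁸)/2 = 2.7710×10⁸ km = 2.771×10¹¹ m.
By Kepler's third law T = 2π√(a³/μ) = 2π × 1.266×10⁷ = 7.956×10⁷ s.
= 920.8 days.

T ≈ 921 days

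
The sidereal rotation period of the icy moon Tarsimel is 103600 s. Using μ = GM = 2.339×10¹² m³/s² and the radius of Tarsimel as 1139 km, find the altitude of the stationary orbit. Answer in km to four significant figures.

A synchronous orbit has period T, so by Kepler's third law a = (μT²/4π²)^(1/3).
μT²/4π² = 2.339×10¹² × (1.036×10⁵)² / 39.48 = 6.359×10²⁰ m³.
a = 8.599×10⁶ m = 8599.3 km.
Altitude h = a − R = 8599.3 − 1139 = 7460.3 km.

h_sync ≈ 7460 km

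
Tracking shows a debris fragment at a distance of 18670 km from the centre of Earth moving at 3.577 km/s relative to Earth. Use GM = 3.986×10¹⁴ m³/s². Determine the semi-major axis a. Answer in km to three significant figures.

r = 1.867×10⁷ m.
Vis-viva rearranged: 1/a = 2/r − v²/μ = 1.071×10⁻⁷ − 3.210×10⁻⁸ = 7.502×10⁻⁸ m⁻¹.
a = 1.333×10⁷ m = 13329 km.

a ≈ 13300 km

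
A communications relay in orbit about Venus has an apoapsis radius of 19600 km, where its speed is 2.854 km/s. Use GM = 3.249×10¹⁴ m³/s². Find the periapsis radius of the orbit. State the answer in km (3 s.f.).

periapsis radius ≈ 6380 km

r_a = 1.960×10⁷ m.
Specific energy ε = v²/2 − μ/r = -1.250×10⁷ J/kg, so a = −μ/(2ε) = 1.299×10⁷ m.
The apsides satisfy r_p + r_a = 2a, so the periapsis radius is 2a − r_a = 6.384×10⁶ m = 6383.9 km.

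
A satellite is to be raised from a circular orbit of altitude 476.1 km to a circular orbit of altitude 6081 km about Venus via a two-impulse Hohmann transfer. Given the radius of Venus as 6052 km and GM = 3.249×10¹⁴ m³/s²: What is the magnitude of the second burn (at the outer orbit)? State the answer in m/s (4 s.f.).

Δv ≈ 846.3 m/s

r₁ = 6052 + 476.1 = 6528.1 km = 6.5281×10⁶ m.
r₂ = 6052 + 6081 = 12133 km = 1.2133×10⁷ m.
Transfer ellipse a_t = (r₁ + r₂)/2 = 9.331×10⁶ m.
At r₁: circular v_c1 = √(μ/r₁) = 7055 m/s; transfer-periapsis v_p = √[μ(2/r₁ − 1/a_t)] = 8045 m/s.
At r₂: circular v_c2 = √(μ/r₂) = 5175 m/s; transfer-apoapsis v_a = √[μ(2/r₂ − 1/a_t)] = 4328 m/s.
Δv₂ = v_c2 − v_a = 846.3 m/s.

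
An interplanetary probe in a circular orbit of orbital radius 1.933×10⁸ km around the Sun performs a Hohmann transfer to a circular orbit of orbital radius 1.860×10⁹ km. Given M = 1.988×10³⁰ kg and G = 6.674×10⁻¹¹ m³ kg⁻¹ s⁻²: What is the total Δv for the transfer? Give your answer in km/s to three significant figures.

Δv_total ≈ 13.8 km/s

μ = GM = 6.674×10⁻¹¹ × 1.988×10³⁰ = 1.327×10²⁰ m³/s².
r₁ = 1.933×10⁸ km = 1.933×10¹¹ m.
r₂ = 1.860×10⁹ km = 1.860×10¹² m.
Transfer ellipse a_t = (r₁ + r₂)/2 = 1.027×10¹² m.
At r₁: circular v_c1 = √(μ/r₁) = 26200 m/s; transfer-perihelion v_p = √[μ(2/r₁ − 1/a_t)] = 35260 m/s.
Δv₁ = v_p − v_c1 = 9065 m/s.
At r₂: circular v_c2 = √(μ/r₂) = 8446 m/s; transfer-aphelion v_a = √[μ(2/r₂ − 1/a_t)] = 3665 m/s.
Δv₂ = v_c2 − v_a = 4781 m/s.
Total Δv = Δv₁ + Δv₂ = 13850 m/s = 13.85 km/s.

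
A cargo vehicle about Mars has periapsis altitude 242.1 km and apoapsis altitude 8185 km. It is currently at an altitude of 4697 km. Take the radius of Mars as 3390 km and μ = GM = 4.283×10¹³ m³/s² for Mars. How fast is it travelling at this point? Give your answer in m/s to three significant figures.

r_p = 3390 + 242.1 = 3632.1 km = 3.6321×10⁶ m.
r_a = 3390 + 8185 = 11575 km = 1.1575×10⁷ m.
r = 3390 + 4697 = 8087.0 km = 8.087×10⁶ m.
Semi-major axis a = (r_p + r_a)/2 = 7603.6 km = 7.604×10⁶ m.
Vis-viva: v² = μ(2/r − 1/a) = 4.283×10¹³ × (2.473×10⁻⁷ − 1.315×10⁻⁷) = 4.959×10⁶ m²/s².
v = 2227 m/s.

v ≈ 2230 m/s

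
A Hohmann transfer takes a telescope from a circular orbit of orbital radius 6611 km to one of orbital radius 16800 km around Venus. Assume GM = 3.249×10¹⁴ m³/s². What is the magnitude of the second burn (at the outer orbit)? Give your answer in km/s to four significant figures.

Δv ≈ 1.093 km/s

r₁ = 6611 km = 6.611×10⁶ m.
r₂ = 16800 km = 1.680×10⁷ m.
Transfer ellipse a_t = (r₁ + r₂)/2 = 1.171×10⁷ m.
At r₁: circular v_c1 = √(μ/r₁) = 7010 m/s; transfer-periapsis v_p = √[μ(2/r₁ − 1/a_t)] = 8398 m/s.
At r₂: circular v_c2 = √(μ/r₂) = 4398 m/s; transfer-apoapsis v_a = √[μ(2/r₂ − 1/a_t)] = 3305 m/s.
Δv₂ = v_c2 − v_a = 1093 m/s.
= 1.093 km/s.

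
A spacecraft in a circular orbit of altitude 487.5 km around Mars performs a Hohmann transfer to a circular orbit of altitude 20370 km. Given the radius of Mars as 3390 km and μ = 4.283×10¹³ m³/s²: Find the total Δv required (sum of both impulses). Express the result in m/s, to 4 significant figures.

Δv_total ≈ 1666 m/s

r₁ = 3390 + 487.5 = 3877.5 km = 3.8775×10⁶ m.
r₂ = 3390 + 20370 = 23760 km = 2.3760×10⁷ m.
Transfer ellipse a_t = (r₁ + r₂)/2 = 1.382×10⁷ m.
At r₁: circular v_c1 = √(μ/r₁) = 3324 m/s; transfer-periapsis v_p = √[μ(2/r₁ − 1/a_t)] = 4358 m/s.
Δv₁ = v_p − v_c1 = 1034 m/s.
At r₂: circular v_c2 = √(μ/r₂) = 1343 m/s; transfer-apoapsis v_a = √[μ(2/r₂ − 1/a_t)] = 711.2 m/s.
Δv₂ = v_c2 − v_a = 631.4 m/s.
Total Δv = Δv₁ + Δv₂ = 1666 m/s.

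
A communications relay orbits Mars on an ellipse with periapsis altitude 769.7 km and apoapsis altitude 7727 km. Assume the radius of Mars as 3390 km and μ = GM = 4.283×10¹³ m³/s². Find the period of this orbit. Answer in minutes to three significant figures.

r_p = 3390 + 769.7 = 4159.7 km = 4.1597×10⁶ m.
r_a = 3390 + 7727 = 11117 km = 1.1117×10⁷ m.
Semi-major axis a = (r_p + r_a)/2 = (4159.7 + 11117)/2 = 7638.4 km = 7.638×10⁶ m.
By Kepler's third law T = 2π√(a³/μ) = 2π × 3.226×10³ = 2.027×10⁴ s.
= 337.8 minutes.

T ≈ 338 minutes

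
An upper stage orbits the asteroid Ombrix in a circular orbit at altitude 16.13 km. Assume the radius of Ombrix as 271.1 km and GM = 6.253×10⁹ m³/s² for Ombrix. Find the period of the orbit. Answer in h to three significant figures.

T ≈ 3.40 h

r = 271.1 + 16.13 = 287.23 km = 2.8723×10⁵ m.
Kepler's third law: T = 2π√(r³/μ) = 2π√((2.872×10⁵)³ / 6.253×10⁹).
r³/μ = 3.790×10⁶ s², so T = 2π × 1.947×10³ = 1.223×10⁴ s.
Converting: 1.223×10⁴ s ÷ 3600 = 3.398 h.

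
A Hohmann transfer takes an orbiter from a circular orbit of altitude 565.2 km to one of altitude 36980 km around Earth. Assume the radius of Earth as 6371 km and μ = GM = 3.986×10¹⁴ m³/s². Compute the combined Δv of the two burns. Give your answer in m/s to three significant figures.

r₁ = 6371 + 565.2 = 6936.2 km = 6.9362×10⁶ m.
r₂ = 6371 + 36980 = 43351 km = 4.3351×10⁷ m.
Transfer ellipse a_t = (r₁ + r₂)/2 = 2.514×10⁷ m.
At r₁: circular v_c1 = √(μ/r₁) = 7581 m/s; transfer-perigee v_p = √[μ(2/r₁ − 1/a_t)] = 9954 m/s.
Δv₁ = v_p − v_c1 = 2373 m/s.
At r₂: circular v_c2 = √(μ/r₂) = 3032 m/s; transfer-apogee v_a = √[μ(2/r₂ − 1/a_t)] = 1593 m/s.
Δv₂ = v_c2 − v_a = 1440 m/s.
Total Δv = Δv₁ + Δv₂ = 3813 m/s.

Δv_total ≈ 3810 m/s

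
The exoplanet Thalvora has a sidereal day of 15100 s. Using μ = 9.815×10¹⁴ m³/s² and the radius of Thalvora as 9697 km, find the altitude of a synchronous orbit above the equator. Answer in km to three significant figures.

A synchronous orbit has period T, so by Kepler's third law a = (μT²/4π²)^(1/3).
μT²/4π² = 9.815×10¹⁴ × (1.510×10⁴)² / 39.48 = 5.669×10²¹ m³.
a = 1.783×10⁷ m = 17830 km.
Altitude h = a − R = 17830 − 9697 = 8133.4 km.

h_sync ≈ 8130 km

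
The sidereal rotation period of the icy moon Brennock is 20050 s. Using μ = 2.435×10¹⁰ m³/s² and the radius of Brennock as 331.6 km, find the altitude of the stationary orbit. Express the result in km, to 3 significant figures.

h_sync ≈ 297 km

A synchronous orbit has period T, so by Kepler's third law a = (μT²/4π²)^(1/3).
μT²/4π² = 2.435×10¹⁰ × (2.005×10⁴)² / 39.48 = 2.480×10¹⁷ m³.
a = 6.282×10⁵ m = 628.24 km.
Altitude h = a − R = 628.24 − 331.6 = 296.64 km.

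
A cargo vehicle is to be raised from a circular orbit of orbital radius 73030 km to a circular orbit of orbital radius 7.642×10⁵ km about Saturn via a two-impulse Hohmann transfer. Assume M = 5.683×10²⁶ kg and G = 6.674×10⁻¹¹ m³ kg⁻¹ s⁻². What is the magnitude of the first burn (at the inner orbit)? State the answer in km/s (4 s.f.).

μ = GM = 6.674×10⁻¹¹ × 5.683×10²⁶ = 3.793×10¹⁶ m³/s².
r₁ = 73030 km = 7.303×10⁷ m.
r₂ = 7.642×10⁵ km = 7.642×10⁸ m.
Transfer ellipse a_t = (r₁ + r₂)/2 = 4.186×10⁸ m.
At r₁: circular v_c1 = √(μ/r₁) = 22790 m/s; transfer-perikrone v_p = √[μ(2/r₁ − 1/a_t)] = 30790 m/s.
Δv₁ = v_p − v_c1 = 8002 m/s.
= 8.002 km/s.

Δv ≈ 8.002 km/s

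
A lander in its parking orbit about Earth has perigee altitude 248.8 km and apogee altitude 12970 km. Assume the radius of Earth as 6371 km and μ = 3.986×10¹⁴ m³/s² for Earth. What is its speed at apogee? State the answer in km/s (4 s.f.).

v ≈ 3.242 km/s

r_p = 6371 + 248.8 = 6619.8 km = 6.6198×10⁶ m.
r_a = 6371 + 12970 = 19341 km = 1.9341×10⁷ m.
Semi-major axis a = (r_p + r_a)/2 = 12980 km = 1.298×10⁷ m.
Vis-viva: v² = μ(2/r − 1/a) = 3.986×10¹⁴ × (1.034×10⁻⁷ − 7.704×10⁻⁸) = 1.051×10⁷ m²/s².
v = 3242 m/s = 3.242 km/s.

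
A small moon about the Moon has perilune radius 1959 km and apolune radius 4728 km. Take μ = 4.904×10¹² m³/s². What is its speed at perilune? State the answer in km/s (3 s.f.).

Semi-major axis a = (r_p + r_a)/2 = 3343.5 km = 3.344×10⁶ m.
Vis-viva: v² = μ(2/r − 1/a) = 4.904×10¹² × (1.021×10⁻⁶ − 2.991×10⁻⁷) = 3.540×10⁶ m²/s².
v = 1881 m/s = 1.881 km/s.

v ≈ 1.88 km/s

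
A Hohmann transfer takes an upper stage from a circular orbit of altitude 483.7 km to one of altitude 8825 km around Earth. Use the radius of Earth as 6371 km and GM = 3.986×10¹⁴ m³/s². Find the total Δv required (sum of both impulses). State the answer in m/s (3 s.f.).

r₁ = 6371 + 483.7 = 6854.7 km = 6.8547×10⁶ m.
r₂ = 6371 + 8825 = 15196 km = 1.5196×10⁷ m.
Transfer ellipse a_t = (r₁ + r₂)/2 = 1.103×10⁷ m.
At r₁: circular v_c1 = √(μ/r₁) = 7626 m/s; transfer-perigee v_p = √[μ(2/r₁ − 1/a_t)] = 8952 m/s.
Δv₁ = v_p − v_c1 = 1327 m/s.
At r₂: circular v_c2 = √(μ/r₂) = 5122 m/s; transfer-apogee v_a = √[μ(2/r₂ − 1/a_t)] = 4038 m/s.
Δv₂ = v_c2 − v_a = 1083 m/s.
Total Δv = Δv₁ + Δv₂ = 2410 m/s.

Δv_total ≈ 2410 m/s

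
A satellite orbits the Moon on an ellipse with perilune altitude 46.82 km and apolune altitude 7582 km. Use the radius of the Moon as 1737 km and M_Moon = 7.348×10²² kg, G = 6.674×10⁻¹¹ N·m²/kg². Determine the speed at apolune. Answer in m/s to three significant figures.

v ≈ 411 m/s

μ = GM = 6.674×10⁻¹¹ × 7.348×10²² = 4.904×10¹² m³/s².
r_p = 1737 + 46.82 = 1783.8 km = 1.7838×10⁶ m.
r_a = 1737 + 7582 = 9319.0 km = 9.3190×10⁶ m.
Semi-major axis a = (r_p + r_a)/2 = 5551.4 km = 5.551×10⁶ m.
Vis-viva: v² = μ(2/r − 1/a) = 4.904×10¹² × (2.146×10⁻⁷ − 1.801×10⁻⁷) = 1.691×10⁵ m²/s².
v = 411.2 m/s.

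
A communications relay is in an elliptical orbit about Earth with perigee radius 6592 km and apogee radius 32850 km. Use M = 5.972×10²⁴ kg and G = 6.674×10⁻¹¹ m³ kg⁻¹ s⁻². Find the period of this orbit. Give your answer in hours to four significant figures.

μ = GM = 6.674×10⁻¹¹ × 5.972×10²⁴ = 3.986×10¹⁴ m³/s².
Semi-major axis a = (r_p + r_a)/2 = (6592.0 + 32850)/2 = 19721 km = 1.972×10⁷ m.
By Kepler's third law T = 2π√(a³/μ) = 2π × 4.387×10³ = 2.756×10⁴ s.
= 7.656 hours.

T ≈ 7.656 hours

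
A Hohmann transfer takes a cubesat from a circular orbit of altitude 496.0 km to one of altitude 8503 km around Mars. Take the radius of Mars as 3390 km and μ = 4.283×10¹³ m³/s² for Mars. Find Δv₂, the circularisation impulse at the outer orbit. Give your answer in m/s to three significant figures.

r₁ = 3390 + 496.0 = 3886.0 km = 3.8860×10⁶ m.
r₂ = 3390 + 8503 = 11893 km = 1.1893×10⁷ m.
Transfer ellipse a_t = (r₁ + r₂)/2 = 7.890×10⁶ m.
At r₁: circular v_c1 = √(μ/r₁) = 3320 m/s; transfer-periapsis v_p = √[μ(2/r₁ − 1/a_t)] = 4076 m/s.
At r₂: circular v_c2 = √(μ/r₂) = 1898 m/s; transfer-apoapsis v_a = √[μ(2/r₂ − 1/a_t)] = 1332 m/s.
Δv₂ = v_c2 − v_a = 565.9 m/s.

Δv ≈ 566 m/s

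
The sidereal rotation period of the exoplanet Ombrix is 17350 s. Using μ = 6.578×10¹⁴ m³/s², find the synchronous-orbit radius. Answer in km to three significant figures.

A synchronous orbit has period T, so by Kepler's third law a = (μT²/4π²)^(1/3).
μT²/4π² = 6.578×10¹⁴ × (1.735×10⁴)² / 39.48 = 5.016×10²¹ m³.
a = 1.712×10⁷ m = 17118 km.

r_sync ≈ 17100 km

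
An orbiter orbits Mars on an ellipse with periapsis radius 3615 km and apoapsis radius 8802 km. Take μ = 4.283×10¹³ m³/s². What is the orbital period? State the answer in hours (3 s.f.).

T ≈ 4.13 hours

Semi-major axis a = (r_p + r_a)/2 = (3615.0 + 8802.0)/2 = 6208.5 km = 6.208×10⁶ m.
By Kepler's third law T = 2π√(a³/μ) = 2π × 2.364×10³ = 1.485×10⁴ s.
= 4.126 hours.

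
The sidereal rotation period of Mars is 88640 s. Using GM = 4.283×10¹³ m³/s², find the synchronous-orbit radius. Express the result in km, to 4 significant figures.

A synchronous orbit has period T, so by Kepler's third law a = (μT²/4π²)^(1/3).
μT²/4π² = 4.283×10¹³ × (8.864×10⁴)² / 39.48 = 8.524×10²¹ m³.
a = 2.043×10⁷ m = 20428 km.

r_sync ≈ 20430 km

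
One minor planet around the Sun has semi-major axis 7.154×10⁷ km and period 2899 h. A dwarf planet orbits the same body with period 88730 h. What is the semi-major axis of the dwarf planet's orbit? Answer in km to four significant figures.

a₂ ≈ 7.000×10⁸ km

Kepler's third law: a³ ∝ T², so a₂ = a₁ (T₂/T₁)^(2/3).
T₂/T₁ = 30.61, (T₂/T₁)^(2/3) = 9.785.
a₂ = 7.154×10⁷ × 9.785 = 7.000×10⁸ km.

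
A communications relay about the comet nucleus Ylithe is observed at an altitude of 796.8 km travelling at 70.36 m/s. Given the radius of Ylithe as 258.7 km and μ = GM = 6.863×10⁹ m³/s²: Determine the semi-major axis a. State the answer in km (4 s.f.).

r = 258.7 + 796.8 = 1055.5 km = 1.056×10⁶ m.
Vis-viva rearranged: 1/a = 2/r − v²/μ = 1.895×10⁻⁶ − 7.213×10⁻⁷ = 1.174×10⁻⁶ m⁻¹.
a = 8.522×10⁵ m = 852.15 km.

a ≈ 852.2 km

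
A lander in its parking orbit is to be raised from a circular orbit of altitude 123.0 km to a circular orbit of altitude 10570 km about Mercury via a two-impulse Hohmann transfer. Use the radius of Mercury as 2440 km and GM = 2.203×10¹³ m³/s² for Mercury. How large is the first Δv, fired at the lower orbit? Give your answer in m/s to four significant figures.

r₁ = 2440 + 123.0 = 2563.0 km = 2.5630×10⁶ m.
r₂ = 2440 + 10570 = 13010 km = 1.3010×10⁷ m.
Transfer ellipse a_t = (r₁ + r₂)/2 = 7.786×10⁶ m.
At r₁: circular v_c1 = √(μ/r₁) = 2932 m/s; transfer-periherm v_p = √[μ(2/r₁ − 1/a_t)] = 3790 m/s.
Δv₁ = v_p − v_c1 = 857.9 m/s.

Δv ≈ 857.9 m/s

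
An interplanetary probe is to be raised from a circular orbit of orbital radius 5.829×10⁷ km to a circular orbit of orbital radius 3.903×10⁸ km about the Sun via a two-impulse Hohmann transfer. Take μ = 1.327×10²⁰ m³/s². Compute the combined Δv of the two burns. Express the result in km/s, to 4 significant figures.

r₁ = 5.829×10⁷ km = 5.829×10¹⁰ m.
r₂ = 3.903×10⁸ km = 3.903×10¹¹ m.
Transfer ellipse a_t = (r₁ + r₂)/2 = 2.243×10¹¹ m.
At r₁: circular v_c1 = √(μ/r₁) = 47710 m/s; transfer-perihelion v_p = √[μ(2/r₁ − 1/a_t)] = 62940 m/s.
Δv₁ = v_p − v_c1 = 15230 m/s.
At r₂: circular v_c2 = √(μ/r₂) = 18440 m/s; transfer-aphelion v_a = √[μ(2/r₂ − 1/a_t)] = 9400 m/s.
Δv₂ = v_c2 − v_a = 9039 m/s.
Total Δv = Δv₁ + Δv₂ = 24270 m/s = 24.27 km/s.

Δv_total ≈ 24.27 km/s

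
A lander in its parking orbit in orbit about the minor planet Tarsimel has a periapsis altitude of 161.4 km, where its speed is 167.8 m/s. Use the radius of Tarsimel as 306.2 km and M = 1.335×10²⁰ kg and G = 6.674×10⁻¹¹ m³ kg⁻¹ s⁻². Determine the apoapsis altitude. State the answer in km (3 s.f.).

μ = GM = 6.674×10⁻¹¹ × 1.335×10²⁰ = 8.910×10⁹ m³/s².
r_p = 306.2 + 161.4 = 467.60 km = 4.676×10⁵ m.
Specific energy ε = v²/2 − μ/r = -4.976×10³ J/kg, so a = −μ/(2ε) = 8.953×10⁵ m.
The apsides satisfy r_p + r_a = 2a, so the apoapsis radius is 2a − r_p = 1.323×10⁶ m = 1323.0 km.
Apoapsis altitude = 1323.0 − 306.2 = 1016.8 km.

apoapsis altitude ≈ 1020 km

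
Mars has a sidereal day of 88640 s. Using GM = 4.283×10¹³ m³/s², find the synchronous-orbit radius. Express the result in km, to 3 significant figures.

r_sync ≈ 20400 km

A synchronous orbit has period T, so by Kepler's third law a = (μT²/4π²)^(1/3).
μT²/4π² = 4.283×10¹³ × (8.864×10⁴)² / 39.48 = 8.524×10²¹ m³.
a = 2.043×10⁷ m = 20428 km.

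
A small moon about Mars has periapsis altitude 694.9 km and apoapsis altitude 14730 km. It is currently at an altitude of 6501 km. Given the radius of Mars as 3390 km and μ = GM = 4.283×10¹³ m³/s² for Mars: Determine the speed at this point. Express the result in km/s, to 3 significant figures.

v ≈ 2.19 km/s

r_p = 3390 + 694.9 = 4084.9 km = 4.0849×10⁶ m.
r_a = 3390 + 14730 = 18120 km = 1.8120×10⁷ m.
r = 3390 + 6501 = 9891.0 km = 9.891×10⁶ m.
Semi-major axis a = (r_p + r_a)/2 = 11102 km = 1.110×10⁷ m.
Vis-viva: v² = μ(2/r − 1/a) = 4.283×10¹³ × (2.022×10⁻⁷ − 9.007×10⁻⁸) = 4.803×10⁶ m²/s².
v = 2192 m/s = 2.192 km/s.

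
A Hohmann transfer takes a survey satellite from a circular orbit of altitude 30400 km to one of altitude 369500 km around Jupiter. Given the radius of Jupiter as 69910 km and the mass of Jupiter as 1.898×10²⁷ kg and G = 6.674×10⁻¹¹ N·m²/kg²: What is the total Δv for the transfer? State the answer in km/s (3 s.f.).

Δv_total ≈ 16.4 km/s

μ = GM = 6.674×10⁻¹¹ × 1.898×10²⁷ = 1.267×10¹⁷ m³/s².
r₁ = 69910 + 30400 = 100310 km = 1.0031×10⁸ m.
r₂ = 69910 + 369500 = 439410 km = 4.3941×10⁸ m.
Transfer ellipse a_t = (r₁ + r₂)/2 = 2.699×10⁸ m.
At r₁: circular v_c1 = √(μ/r₁) = 35540 m/s; transfer-perijove v_p = √[μ(2/r₁ − 1/a_t)] = 45350 m/s.
Δv₁ = v_p − v_c1 = 9810 m/s.
At r₂: circular v_c2 = √(μ/r₂) = 16980 m/s; transfer-apojove v_a = √[μ(2/r₂ − 1/a_t)] = 10350 m/s.
Δv₂ = v_c2 − v_a = 6627 m/s.
Total Δv = Δv₁ + Δv₂ = 16440 m/s = 16.44 km/s.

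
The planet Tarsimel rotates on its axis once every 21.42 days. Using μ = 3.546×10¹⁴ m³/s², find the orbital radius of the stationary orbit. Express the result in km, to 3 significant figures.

T = 21.42 days = 1.851×10⁶ s.
A synchronous orbit has period T, so by Kepler's third law a = (μT²/4π²)^(1/3).
μT²/4π² = 3.546×10¹⁴ × (1.851×10⁶)² / 39.48 = 3.076×10²⁵ m³.
a = 3.133×10⁸ m = 3.1334×10⁵ km.

r_sync ≈ 3.13×10⁵ km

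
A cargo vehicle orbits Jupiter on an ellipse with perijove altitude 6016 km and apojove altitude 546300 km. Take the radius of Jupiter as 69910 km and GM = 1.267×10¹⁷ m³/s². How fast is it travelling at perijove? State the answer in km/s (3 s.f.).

v ≈ 54.5 km/s

r_p = 69910 + 6016 = 75926 km = 7.5926×10⁷ m.
r_a = 69910 + 546300 = 616210 km = 6.1621×10⁸ m.
Semi-major axis a = (r_p + r_a)/2 = 3.4607×10⁵ km = 3.461×10⁸ m.
Vis-viva: v² = μ(2/r − 1/a) = 1.267×10¹⁷ × (2.634×10⁻⁸ − 2.890×10⁻⁹) = 2.971×10⁹ m²/s².
v = 54510 m/s = 54.51 km/s.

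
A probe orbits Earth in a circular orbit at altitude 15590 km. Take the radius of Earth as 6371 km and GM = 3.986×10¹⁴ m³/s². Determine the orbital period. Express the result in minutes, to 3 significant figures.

r = 6371 + 15590 = 21961 km = 2.1961×10⁷ m.
Kepler's third law: T = 2π√(r³/μ) = 2π√((2.196×10⁷)³ / 3.986×10¹⁴).
r³/μ = 2.657×10⁷ s², so T = 2π × 5.155×10³ = 3.239×10⁴ s.
Converting: 3.239×10⁴ s ÷ 60.00 = 539.8 minutes.

T ≈ 540 minutes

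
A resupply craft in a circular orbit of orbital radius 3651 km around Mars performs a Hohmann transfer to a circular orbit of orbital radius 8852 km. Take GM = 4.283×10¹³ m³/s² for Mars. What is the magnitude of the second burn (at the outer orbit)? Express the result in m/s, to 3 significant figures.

Δv ≈ 519 m/s

r₁ = 3651 km = 3.651×10⁶ m.
r₂ = 8852 km = 8.852×10⁶ m.
Transfer ellipse a_t = (r₁ + r₂)/2 = 6.252×10⁶ m.
At r₁: circular v_c1 = √(μ/r₁) = 3425 m/s; transfer-periapsis v_p = √[μ(2/r₁ − 1/a_t)] = 4076 m/s.
At r₂: circular v_c2 = √(μ/r₂) = 2200 m/s; transfer-apoapsis v_a = √[μ(2/r₂ − 1/a_t)] = 1681 m/s.
Δv₂ = v_c2 − v_a = 518.7 m/s.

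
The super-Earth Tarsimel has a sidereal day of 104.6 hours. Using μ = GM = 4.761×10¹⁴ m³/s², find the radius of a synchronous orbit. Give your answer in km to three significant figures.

r_sync ≈ 1.20×10⁵ km

T = 104.6 hours = 3.766×10⁵ s.
A synchronous orbit has period T, so by Kepler's third law a = (μT²/4π²)^(1/3).
μT²/4π² = 4.761×10¹⁴ × (3.766×10⁵)² / 39.48 = 1.710×10²⁴ m³.
a = 1.196×10⁸ m = 1.1958×10⁵ km.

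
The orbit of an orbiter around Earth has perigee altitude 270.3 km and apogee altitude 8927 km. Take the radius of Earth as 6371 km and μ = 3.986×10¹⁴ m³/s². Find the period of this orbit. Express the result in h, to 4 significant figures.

T ≈ 3.176 h

r_p = 6371 + 270.3 = 6641.3 km = 6.6413×10⁶ m.
r_a = 6371 + 8927 = 15298 km = 1.5298×10⁷ m.
Semi-major axis a = (r_p + r_a)/2 = (6641.3 + 15298)/2 = 10970 km = 1.097×10⁷ m.
By Kepler's third law T = 2π√(a³/μ) = 2π × 1.820×10³ = 1.143×10⁴ s.
= 3.176 h.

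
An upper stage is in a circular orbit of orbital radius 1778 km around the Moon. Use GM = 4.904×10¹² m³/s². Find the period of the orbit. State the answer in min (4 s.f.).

r = 1778 km = 1.778×10⁶ m.
Kepler's third law: T = 2π√(r³/μ) = 2π√((1.778×10⁶)³ / 4.904×10¹²).
r³/μ = 1.146×10⁶ s², so T = 2π × 1.071×10³ = 6.727×10³ s.
Converting: 6.727×10³ s ÷ 60.00 = 112.1 min.

T ≈ 112.1 min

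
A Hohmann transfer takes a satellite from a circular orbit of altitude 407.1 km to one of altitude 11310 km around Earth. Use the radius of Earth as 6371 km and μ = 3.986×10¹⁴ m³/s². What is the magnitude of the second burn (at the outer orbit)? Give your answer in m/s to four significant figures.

r₁ = 6371 + 407.1 = 6778.1 km = 6.7781×10⁶ m.
r₂ = 6371 + 11310 = 17681 km = 1.7681×10⁷ m.
Transfer ellipse a_t = (r₁ + r₂)/2 = 1.223×10⁷ m.
At r₁: circular v_c1 = √(μ/r₁) = 7669 m/s; transfer-perigee v_p = √[μ(2/r₁ − 1/a_t)] = 9221 m/s.
At r₂: circular v_c2 = √(μ/r₂) = 4748 m/s; transfer-apogee v_a = √[μ(2/r₂ − 1/a_t)] = 3535 m/s.
Δv₂ = v_c2 − v_a = 1213 m/s.

Δv ≈ 1213 m/s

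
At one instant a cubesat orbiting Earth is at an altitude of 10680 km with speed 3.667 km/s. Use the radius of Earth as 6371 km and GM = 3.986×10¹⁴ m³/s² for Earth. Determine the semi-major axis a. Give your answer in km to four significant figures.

a ≈ 11970 km

r = 6371 + 10680 = 17051 km = 1.705×10⁷ m.
Specific orbital energy ε = v²/2 − μ/r = (3667)²/2 − 3.986×10¹⁴/1.705×10⁷ = -1.665×10⁷ J/kg.
Since ε = −μ/(2a), a = −μ/(2ε) = 1.197×10⁷ m = 11967 km.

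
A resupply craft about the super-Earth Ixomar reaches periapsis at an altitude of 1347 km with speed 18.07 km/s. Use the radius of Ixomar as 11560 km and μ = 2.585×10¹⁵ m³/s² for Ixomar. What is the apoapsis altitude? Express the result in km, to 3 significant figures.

apoapsis altitude ≈ 45400 km

r_p = 11560 + 1347 = 12907 km = 1.291×10⁷ m.
Specific energy ε = v²/2 − μ/r = -3.702×10⁷ J/kg, so a = −μ/(2ε) = 3.492×10⁷ m.
The apsides satisfy r_p + r_a = 2a, so the apoapsis radius is 2a − r_p = 5.693×10⁷ m = 56927 km.
Apoapsis altitude = 56927 − 11560 = 45367 km.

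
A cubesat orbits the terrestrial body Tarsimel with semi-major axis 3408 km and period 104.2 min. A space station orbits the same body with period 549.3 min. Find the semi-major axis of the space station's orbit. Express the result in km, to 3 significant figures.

a₂ ≈ 10300 km

Kepler's third law: a³ ∝ T², so a₂ = a₁ (T₂/T₁)^(2/3).
T₂/T₁ = 5.272, (T₂/T₁)^(2/3) = 3.029.
a₂ = 3408 × 3.029 = 10320 km.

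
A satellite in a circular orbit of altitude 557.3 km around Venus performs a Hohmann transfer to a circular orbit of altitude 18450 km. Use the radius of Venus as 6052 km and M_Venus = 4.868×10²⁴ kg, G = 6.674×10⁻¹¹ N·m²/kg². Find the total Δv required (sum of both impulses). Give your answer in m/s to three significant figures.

μ = GM = 6.674×10⁻¹¹ × 4.868×10²⁴ = 3.249×10¹⁴ m³/s².
r₁ = 6052 + 557.3 = 6609.3 km = 6.6093×10⁶ m.
r₂ = 6052 + 18450 = 24502 km = 2.4502×10⁷ m.
Transfer ellipse a_t = (r₁ + r₂)/2 = 1.556×10⁷ m.
At r₁: circular v_c1 = √(μ/r₁) = 7011 m/s; transfer-periapsis v_p = √[μ(2/r₁ − 1/a_t)] = 8799 m/s.
Δv₁ = v_p − v_c1 = 1788 m/s.
At r₂: circular v_c2 = √(μ/r₂) = 3641 m/s; transfer-apoapsis v_a = √[μ(2/r₂ − 1/a_t)] = 2374 m/s.
Δv₂ = v_c2 − v_a = 1268 m/s.
Total Δv = Δv₁ + Δv₂ = 3056 m/s.

Δv_total ≈ 3060 m/s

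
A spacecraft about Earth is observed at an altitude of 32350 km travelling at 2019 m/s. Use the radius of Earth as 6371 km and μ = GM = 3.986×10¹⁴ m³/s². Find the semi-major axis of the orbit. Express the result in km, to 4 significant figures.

a ≈ 24140 km

r = 6371 + 32350 = 38721 km = 3.872×10⁷ m.
Specific orbital energy ε = v²/2 − μ/r = (2019)²/2 − 3.986×10¹⁴/3.872×10⁷ = -8.256×10⁶ J/kg.
Since ε = −μ/(2a), a = −μ/(2ε) = 2.414×10⁷ m = 24140 km.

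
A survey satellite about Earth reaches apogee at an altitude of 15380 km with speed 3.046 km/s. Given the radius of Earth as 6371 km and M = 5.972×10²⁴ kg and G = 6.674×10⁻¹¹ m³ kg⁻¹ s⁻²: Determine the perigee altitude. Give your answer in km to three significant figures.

μ = GM = 6.674×10⁻¹¹ × 5.972×10²⁴ = 3.986×10¹⁴ m³/s².
r_a = 6371 + 15380 = 21751 km = 2.175×10⁷ m.
Specific energy ε = v²/2 − μ/r = -1.369×10⁷ J/kg, so a = −μ/(2ε) = 1.456×10⁷ m.
The apsides satisfy r_p + r_a = 2a, so the perigee radius is 2a − r_a = 7.373×10⁶ m = 7373.2 km.
Perigee altitude = 7373.2 − 6371 = 1002.2 km.

perigee altitude ≈ 1000 km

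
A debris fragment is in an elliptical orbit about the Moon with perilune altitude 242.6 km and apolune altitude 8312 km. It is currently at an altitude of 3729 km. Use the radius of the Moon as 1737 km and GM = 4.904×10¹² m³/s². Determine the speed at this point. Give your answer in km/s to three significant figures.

v ≈ 0.989 km/s

r_p = 1737 + 242.6 = 1979.6 km = 1.9796×10⁶ m.
r_a = 1737 + 8312 = 10049 km = 1.0049×10⁷ m.
r = 1737 + 3729 = 5466.0 km = 5.466×10⁶ m.
Semi-major axis a = (r_p + r_a)/2 = 6014.3 km = 6.014×10⁶ m.
Vis-viva: v² = μ(2/r − 1/a) = 4.904×10¹² × (3.659×10⁻⁷ − 1.663×10⁻⁷) = 9.790×10⁵ m²/s².
v = 989.4 m/s = 0.9894 km/s.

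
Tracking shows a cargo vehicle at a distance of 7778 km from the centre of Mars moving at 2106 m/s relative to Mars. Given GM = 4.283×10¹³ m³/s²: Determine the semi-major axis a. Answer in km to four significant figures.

r = 7.778×10⁶ m.
Specific orbital energy ε = v²/2 − μ/r = (2106)²/2 − 4.283×10¹³/7.778×10⁶ = -3.289×10⁶ J/kg.
Since ε = −μ/(2a), a = −μ/(2ε) = 6.511×10⁶ m = 6511.2 km.

a ≈ 6511 km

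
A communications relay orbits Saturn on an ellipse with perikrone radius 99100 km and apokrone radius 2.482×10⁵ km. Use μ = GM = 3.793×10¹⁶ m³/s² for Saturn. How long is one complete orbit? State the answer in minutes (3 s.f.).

T ≈ 1230 minutes

Semi-major axis a = (r_p + r_a)/2 = (99100 + 2.4820×10⁵)/2 = 1.7365×10⁵ km = 1.736×10⁸ m.
By Kepler's third law T = 2π√(a³/μ) = 2π × 1.175×10⁴ = 7.382×10⁴ s.
= 1230 minutes.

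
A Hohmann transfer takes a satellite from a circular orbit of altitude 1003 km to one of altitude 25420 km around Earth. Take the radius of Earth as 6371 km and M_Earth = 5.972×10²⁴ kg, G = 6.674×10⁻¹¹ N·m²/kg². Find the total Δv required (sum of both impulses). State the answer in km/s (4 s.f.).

Δv_total ≈ 3.383 km/s

μ = GM = 6.674×10⁻¹¹ × 5.972×10²⁴ = 3.986×10¹⁴ m³/s².
r₁ = 6371 + 1003 = 7374.0 km = 7.3740×10⁶ m.
r₂ = 6371 + 25420 = 31791 km = 3.1791×10⁷ m.
Transfer ellipse a_t = (r₁ + r₂)/2 = 1.958×10⁷ m.
At r₁: circular v_c1 = √(μ/r₁) = 7352 m/s; transfer-perigee v_p = √[μ(2/r₁ − 1/a_t)] = 9367 m/s.
Δv₁ = v_p − v_c1 = 2015 m/s.
At r₂: circular v_c2 = √(μ/r₂) = 3541 m/s; transfer-apogee v_a = √[μ(2/r₂ − 1/a_t)] = 2173 m/s.
Δv₂ = v_c2 − v_a = 1368 m/s.
Total Δv = Δv₁ + Δv₂ = 3383 m/s = 3.383 km/s.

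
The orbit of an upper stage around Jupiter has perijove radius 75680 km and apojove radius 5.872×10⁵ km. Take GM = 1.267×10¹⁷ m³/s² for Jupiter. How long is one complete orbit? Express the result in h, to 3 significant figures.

Semi-major axis a = (r_p + r_a)/2 = (75680 + 5.8720×10⁵)/2 = 3.3144×10⁵ km = 3.314×10⁸ m.
By Kepler's third law T = 2π√(a³/μ) = 2π × 1.695×10⁴ = 1.065×10⁵ s.
= 29.59 h.

T ≈ 29.6 h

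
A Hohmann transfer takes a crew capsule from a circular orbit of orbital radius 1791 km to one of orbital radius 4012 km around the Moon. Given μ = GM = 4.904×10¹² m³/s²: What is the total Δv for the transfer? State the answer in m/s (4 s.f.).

Δv_total ≈ 528.0 m/s

r₁ = 1791 km = 1.791×10⁶ m.
r₂ = 4012 km = 4.012×10⁶ m.
Transfer ellipse a_t = (r₁ + r₂)/2 = 2.902×10⁶ m.
At r₁: circular v_c1 = √(μ/r₁) = 1655 m/s; transfer-perilune v_p = √[μ(2/r₁ − 1/a_t)] = 1946 m/s.
Δv₁ = v_p − v_c1 = 291.1 m/s.
At r₂: circular v_c2 = √(μ/r₂) = 1106 m/s; transfer-apolune v_a = √[μ(2/r₂ − 1/a_t)] = 868.6 m/s.
Δv₂ = v_c2 − v_a = 237.0 m/s.
Total Δv = Δv₁ + Δv₂ = 528.0 m/s.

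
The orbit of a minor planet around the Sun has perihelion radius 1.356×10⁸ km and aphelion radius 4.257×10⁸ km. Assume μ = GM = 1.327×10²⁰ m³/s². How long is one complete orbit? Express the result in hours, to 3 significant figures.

T ≈ 22500 hours

Semi-major axis a = (r_p + r_a)/2 = (1.3560×10⁸ + 4.2570×10⁸)/2 = 2.8065×10⁸ km = 2.806×10¹¹ m.
By Kepler's third law T = 2π√(a³/μ) = 2π × 1.291×10⁷ = 8.109×10⁷ s.
= 22530 hours.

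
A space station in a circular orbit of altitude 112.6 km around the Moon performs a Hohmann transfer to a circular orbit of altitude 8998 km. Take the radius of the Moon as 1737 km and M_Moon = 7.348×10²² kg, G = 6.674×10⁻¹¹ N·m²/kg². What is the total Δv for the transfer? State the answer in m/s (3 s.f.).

μ = GM = 6.674×10⁻¹¹ × 7.348×10²² = 4.904×10¹² m³/s².
r₁ = 1737 + 112.6 = 1849.6 km = 1.8496×10⁶ m.
r₂ = 1737 + 8998 = 10735 km = 1.0735×10⁷ m.
Transfer ellipse a_t = (r₁ + r₂)/2 = 6.292×10⁶ m.
At r₁: circular v_c1 = √(μ/r₁) = 1628 m/s; transfer-perilune v_p = √[μ(2/r₁ − 1/a_t)] = 2127 m/s.
Δv₁ = v_p − v_c1 = 498.5 m/s.
At r₂: circular v_c2 = √(μ/r₂) = 675.9 m/s; transfer-apolune v_a = √[μ(2/r₂ − 1/a_t)] = 366.4 m/s.
Δv₂ = v_c2 − v_a = 309.4 m/s.
Total Δv = Δv₁ + Δv₂ = 808.0 m/s.

Δv_total ≈ 808 m/s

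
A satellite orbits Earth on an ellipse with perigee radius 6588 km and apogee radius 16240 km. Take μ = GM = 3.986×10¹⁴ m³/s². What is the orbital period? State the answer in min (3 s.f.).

T ≈ 202 min

Semi-major axis a = (r_p + r_a)/2 = (6588.0 + 16240)/2 = 11414 km = 1.141×10⁷ m.
By Kepler's third law T = 2π√(a³/μ) = 2π × 1.931×10³ = 1.214×10⁴ s.
= 202.3 min.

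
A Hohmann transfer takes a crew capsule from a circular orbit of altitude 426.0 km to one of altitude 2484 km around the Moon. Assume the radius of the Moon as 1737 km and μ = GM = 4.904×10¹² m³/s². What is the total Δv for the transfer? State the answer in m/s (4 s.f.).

Δv_total ≈ 416.4 m/s

r₁ = 1737 + 426.0 = 2163.0 km = 2.1630×10⁶ m.
r₂ = 1737 + 2484 = 4221.0 km = 4.2210×10⁶ m.
Transfer ellipse a_t = (r₁ + r₂)/2 = 3.192×10⁶ m.
At r₁: circular v_c1 = √(μ/r₁) = 1506 m/s; transfer-perilune v_p = √[μ(2/r₁ − 1/a_t)] = 1732 m/s.
Δv₁ = v_p − v_c1 = 225.8 m/s.
At r₂: circular v_c2 = √(μ/r₂) = 1078 m/s; transfer-apolune v_a = √[μ(2/r₂ − 1/a_t)] = 887.3 m/s.
Δv₂ = v_c2 − v_a = 190.6 m/s.
Total Δv = Δv₁ + Δv₂ = 416.4 m/s.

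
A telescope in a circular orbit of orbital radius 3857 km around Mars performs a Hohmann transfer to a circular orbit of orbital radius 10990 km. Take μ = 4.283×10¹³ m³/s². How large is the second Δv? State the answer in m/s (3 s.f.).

r₁ = 3857 km = 3.857×10⁶ m.
r₂ = 10990 km = 1.099×10⁷ m.
Transfer ellipse a_t = (r₁ + r₂)/2 = 7.424×10⁶ m.
At r₁: circular v_c1 = √(μ/r₁) = 3332 m/s; transfer-periapsis v_p = √[μ(2/r₁ − 1/a_t)] = 4055 m/s.
At r₂: circular v_c2 = √(μ/r₂) = 1974 m/s; transfer-apoapsis v_a = √[μ(2/r₂ − 1/a_t)] = 1423 m/s.
Δv₂ = v_c2 − v_a = 551.2 m/s.

Δv ≈ 551 m/s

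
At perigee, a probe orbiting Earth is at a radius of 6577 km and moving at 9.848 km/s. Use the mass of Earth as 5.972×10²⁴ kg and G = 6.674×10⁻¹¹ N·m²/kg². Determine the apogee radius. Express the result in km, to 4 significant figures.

apogee radius ≈ 26340 km

μ = GM = 6.674×10⁻¹¹ × 5.972×10²⁴ = 3.986×10¹⁴ m³/s².
r_p = 6.577×10⁶ m.
Specific energy ε = v²/2 − μ/r = -1.211×10⁷ J/kg, so a = −μ/(2ε) = 1.646×10⁷ m.
The apsides satisfy r_p + r_a = 2a, so the apogee radius is 2a − r_p = 2.634×10⁷ m = 26338 km.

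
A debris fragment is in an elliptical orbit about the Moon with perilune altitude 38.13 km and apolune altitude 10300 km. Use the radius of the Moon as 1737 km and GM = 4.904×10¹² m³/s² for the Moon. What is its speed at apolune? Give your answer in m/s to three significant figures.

r_p = 1737 + 38.13 = 1775.1 km = 1.7751×10⁶ m.
r_a = 1737 + 10300 = 12037 km = 1.2037×10⁷ m.
Semi-major axis a = (r_p + r_a)/2 = 6906.1 km = 6.906×10⁶ m.
Vis-viva: v² = μ(2/r − 1/a) = 4.904×10¹² × (1.662×10⁻⁷ − 1.448×10⁻⁷) = 1.047×10⁵ m²/s².
v = 323.6 m/s.

v ≈ 324 m/s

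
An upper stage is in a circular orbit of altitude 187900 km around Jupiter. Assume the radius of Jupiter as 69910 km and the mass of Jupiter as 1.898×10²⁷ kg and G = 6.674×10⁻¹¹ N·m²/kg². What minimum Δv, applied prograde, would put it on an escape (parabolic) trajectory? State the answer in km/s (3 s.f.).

Δv ≈ 9.18 km/s

μ = GM = 6.674×10⁻¹¹ × 1.898×10²⁷ = 1.267×10¹⁷ m³/s².
r = 69910 + 187900 = 257810 km = 2.5781×10⁸ m.
Circular speed v_c = √(μ/r) = 22170 m/s.
Escape speed v_esc = √(2μ/r) = √2 × v_c = 31350 m/s.
Δv = v_esc − v_c = 9182 m/s = 9.182 km/s.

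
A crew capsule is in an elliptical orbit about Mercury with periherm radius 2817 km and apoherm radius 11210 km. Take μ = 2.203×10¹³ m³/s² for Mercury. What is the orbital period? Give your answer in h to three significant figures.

Semi-major axis a = (r_p + r_a)/2 = (2817.0 + 11210)/2 = 7013.5 km = 7.014×10⁶ m.
By Kepler's third law T = 2π√(a³/μ) = 2π × 3.957×10³ = 2.486×10⁴ s.
= 6.907 h.

T ≈ 6.91 h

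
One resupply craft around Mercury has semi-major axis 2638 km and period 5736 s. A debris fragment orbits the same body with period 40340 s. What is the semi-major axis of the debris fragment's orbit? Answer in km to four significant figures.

Kepler's third law: a³ ∝ T², so a₂ = a₁ (T₂/T₁)^(2/3).
T₂/T₁ = 7.033, (T₂/T₁)^(2/3) = 3.671.
a₂ = 2638 × 3.671 = 9683 km.

a₂ ≈ 9683 km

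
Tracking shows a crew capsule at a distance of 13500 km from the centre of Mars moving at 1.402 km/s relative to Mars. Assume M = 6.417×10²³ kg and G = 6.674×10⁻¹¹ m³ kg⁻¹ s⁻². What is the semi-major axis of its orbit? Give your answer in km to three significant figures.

a ≈ 9780 km

μ = GM = 6.674×10⁻¹¹ × 6.417×10²³ = 4.283×10¹³ m³/s².
r = 1.350×10⁷ m.
Specific orbital energy ε = v²/2 − μ/r = (1402)²/2 − 4.283×10¹³/1.350×10⁷ = -2.190×10⁶ J/kg.
Since ε = −μ/(2a), a = −μ/(2ε) = 9.780×10⁶ m = 9779.8 km.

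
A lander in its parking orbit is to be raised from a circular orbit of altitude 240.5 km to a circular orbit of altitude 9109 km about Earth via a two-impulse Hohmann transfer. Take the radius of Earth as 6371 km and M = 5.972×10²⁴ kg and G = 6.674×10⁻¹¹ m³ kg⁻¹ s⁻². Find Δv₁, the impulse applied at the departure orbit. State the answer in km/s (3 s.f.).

μ = GM = 6.674×10⁻¹¹ × 5.972×10²⁴ = 3.986×10¹⁴ m³/s².
r₁ = 6371 + 240.5 = 6611.5 km = 6.6115×10⁶ m.
r₂ = 6371 + 9109 = 15480 km = 1.5480×10⁷ m.
Transfer ellipse a_t = (r₁ + r₂)/2 = 1.105×10⁷ m.
At r₁: circular v_c1 = √(μ/r₁) = 7764 m/s; transfer-perigee v_p = √[μ(2/r₁ − 1/a_t)] = 9192 m/s.
Δv₁ = v_p − v_c1 = 1427 m/s.
= 1.427 km/s.

Δv ≈ 1.43 km/s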